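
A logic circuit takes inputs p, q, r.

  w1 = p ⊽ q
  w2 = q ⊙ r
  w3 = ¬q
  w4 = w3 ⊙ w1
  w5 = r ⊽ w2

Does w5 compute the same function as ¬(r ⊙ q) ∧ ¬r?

Yes

w2 = q ⊙ r
w5 = r ⊽ w2 = r ⊽ (q ⊙ r)
At p=0, q=0, r=0: circuit gives 0, formula gives 0.
At p=0, q=1, r=0: circuit gives 1, formula gives 1.
Agrees on all 8 inputs.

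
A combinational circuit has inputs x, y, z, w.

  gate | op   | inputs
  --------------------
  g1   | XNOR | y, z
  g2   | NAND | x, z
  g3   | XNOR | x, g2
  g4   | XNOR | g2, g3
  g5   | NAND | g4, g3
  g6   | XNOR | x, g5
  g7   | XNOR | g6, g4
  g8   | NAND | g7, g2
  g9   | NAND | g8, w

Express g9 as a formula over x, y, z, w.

(((x XNOR (((x NAND z) XNOR (x XNOR (x NAND z))) NAND (x XNOR (x NAND z)))) XNOR ((x NAND z) XNOR (x XNOR (x NAND z)))) NAND (x NAND z)) NAND w

g2 = x NAND z
g3 = x XNOR g2 = x XNOR (x NAND z)
g4 = g2 XNOR g3 = (x NAND z) XNOR (x XNOR (x NAND z))
g5 = g4 NAND g3 = ((x NAND z) XNOR (x XNOR (x NAND z))) NAND (x XNOR (x NAND z))
g6 = x XNOR g5 = x XNOR (((x NAND z) XNOR (x XNOR (x NAND z))) NAND (x XNOR (x NAND z)))
g7 = g6 XNOR g4 = (x XNOR (((x NAND z) XNOR (x XNOR (x NAND z))) NAND (x XNOR (x NAND z)))) XNOR ((x NAND z) XNOR (x XNOR (x NAND z)))
g8 = g7 NAND g2 = ((x XNOR (((x NAND z) XNOR (x XNOR (x NAND z))) NAND (x XNOR (x NAND z)))) XNOR ((x NAND z) XNOR (x XNOR (x NAND z)))) NAND (x NAND z)
g9 = g8 NAND w = (((x XNOR (((x NAND z) XNOR (x XNOR (x NAND z))) NAND (x XNOR (x NAND z)))) XNOR ((x NAND z) XNOR (x XNOR (x NAND z)))) NAND (x NAND z)) NAND w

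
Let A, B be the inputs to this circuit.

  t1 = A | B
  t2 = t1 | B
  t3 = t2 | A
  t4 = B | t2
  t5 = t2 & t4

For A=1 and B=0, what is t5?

1

t1 = 1 | 0 = 1
t2 = 1 | 0 = 1
t4 = 0 | 1 = 1
t5 = 1 & 1 = 1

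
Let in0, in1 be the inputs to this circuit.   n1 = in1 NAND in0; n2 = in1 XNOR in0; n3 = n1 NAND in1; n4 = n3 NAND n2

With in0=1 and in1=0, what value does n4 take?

1

n1 = 0 NAND 1 = 1
n2 = 0 XNOR 1 = 0
n3 = 1 NAND 0 = 1
n4 = 1 NAND 0 = 1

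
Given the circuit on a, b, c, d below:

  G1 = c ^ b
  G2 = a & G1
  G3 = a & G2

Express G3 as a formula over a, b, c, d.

a & (a & (c ^ b))

G1 = c ^ b
G2 = a & G1 = a & (c ^ b)
G3 = a & G2 = a & (a & (c ^ b))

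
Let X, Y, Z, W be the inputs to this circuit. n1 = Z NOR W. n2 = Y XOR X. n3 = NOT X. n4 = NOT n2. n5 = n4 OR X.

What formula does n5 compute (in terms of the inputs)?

n2 = Y XOR X
n4 = NOT n2 = NOT (Y XOR X)
n5 = n4 OR X = NOT (Y XOR X) OR X

NOT (Y XOR X) OR X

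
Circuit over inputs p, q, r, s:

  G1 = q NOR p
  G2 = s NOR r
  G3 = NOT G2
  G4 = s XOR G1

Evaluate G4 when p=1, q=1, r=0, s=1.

G1 = 1 NOR 1 = 0
G4 = 1 XOR 0 = 1

1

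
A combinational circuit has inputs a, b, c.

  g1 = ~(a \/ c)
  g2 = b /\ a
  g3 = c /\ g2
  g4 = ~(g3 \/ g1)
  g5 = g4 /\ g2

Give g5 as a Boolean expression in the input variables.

g1 = ~(a \/ c)
g2 = b /\ a
g3 = c /\ g2 = c /\ (b /\ a)
g4 = ~(g3 \/ g1) = ~((c /\ (b /\ a)) \/ (~(a \/ c)))
g5 = g4 /\ g2 = (~((c /\ (b /\ a)) \/ (~(a \/ c)))) /\ (b /\ a)

(~((c /\ (b /\ a)) \/ (~(a \/ c)))) /\ (b /\ a)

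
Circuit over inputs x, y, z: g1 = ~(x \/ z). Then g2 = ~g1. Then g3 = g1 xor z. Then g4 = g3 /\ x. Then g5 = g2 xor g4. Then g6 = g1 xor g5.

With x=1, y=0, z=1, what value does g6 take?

g1 = ~(1 \/ 1) = 0
g2 = ~0 = 1
g3 = 0 xor 1 = 1
g4 = 1 /\ 1 = 1
g5 = 1 xor 1 = 0
g6 = 0 xor 0 = 0

0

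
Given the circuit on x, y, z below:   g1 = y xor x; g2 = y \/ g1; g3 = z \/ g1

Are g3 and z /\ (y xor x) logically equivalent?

g1 = y xor x
g3 = z \/ g1 = z \/ (y xor x)
At x=0, y=0, z=1: circuit gives 1, formula gives 0.

No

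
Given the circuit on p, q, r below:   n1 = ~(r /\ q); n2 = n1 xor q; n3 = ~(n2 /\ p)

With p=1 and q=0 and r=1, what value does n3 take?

0

n1 = ~(1 /\ 0) = 1
n2 = 1 xor 0 = 1
n3 = ~(1 /\ 1) = 0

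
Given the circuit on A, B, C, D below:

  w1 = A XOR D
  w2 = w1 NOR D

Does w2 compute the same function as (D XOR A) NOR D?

w1 = A XOR D
w2 = w1 NOR D = (A XOR D) NOR D
At A=0, B=0, C=0, D=1: circuit gives 0, formula gives 0.
At A=0, B=0, C=0, D=0: circuit gives 1, formula gives 1.
Agrees on all 16 inputs.

Yes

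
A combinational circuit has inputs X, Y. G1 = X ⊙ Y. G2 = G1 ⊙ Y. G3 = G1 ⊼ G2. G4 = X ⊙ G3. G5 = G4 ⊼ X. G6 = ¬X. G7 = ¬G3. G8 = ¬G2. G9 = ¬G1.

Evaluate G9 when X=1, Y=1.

G1 = 1 ⊙ 1 = 1
G9 = ¬1 = 0

0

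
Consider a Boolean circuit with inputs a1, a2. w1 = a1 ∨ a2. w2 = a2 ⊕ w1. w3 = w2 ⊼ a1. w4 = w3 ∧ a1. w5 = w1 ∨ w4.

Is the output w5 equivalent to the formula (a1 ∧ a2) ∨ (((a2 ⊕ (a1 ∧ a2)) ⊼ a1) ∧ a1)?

No

w1 = a1 ∨ a2
w2 = a2 ⊕ w1 = a2 ⊕ (a1 ∨ a2)
w3 = w2 ⊼ a1 = (a2 ⊕ (a1 ∨ a2)) ⊼ a1
w4 = w3 ∧ a1 = ((a2 ⊕ (a1 ∨ a2)) ⊼ a1) ∧ a1
w5 = w1 ∨ w4 = (a1 ∨ a2) ∨ (((a2 ⊕ (a1 ∨ a2)) ⊼ a1) ∧ a1)
At a1=0, a2=1: circuit gives 1, formula gives 0.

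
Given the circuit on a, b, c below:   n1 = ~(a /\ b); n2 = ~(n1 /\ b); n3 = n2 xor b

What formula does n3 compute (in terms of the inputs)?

(~((~(a /\ b)) /\ b)) xor b

n1 = ~(a /\ b)
n2 = ~(n1 /\ b) = ~((~(a /\ b)) /\ b)
n3 = n2 xor b = (~((~(a /\ b)) /\ b)) xor b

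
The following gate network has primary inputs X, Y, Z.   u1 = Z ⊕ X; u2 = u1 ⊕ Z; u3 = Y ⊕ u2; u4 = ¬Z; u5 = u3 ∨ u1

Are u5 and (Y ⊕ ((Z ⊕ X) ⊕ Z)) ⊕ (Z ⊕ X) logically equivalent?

u1 = Z ⊕ X
u2 = u1 ⊕ Z = (Z ⊕ X) ⊕ Z
u3 = Y ⊕ u2 = Y ⊕ ((Z ⊕ X) ⊕ Z)
u5 = u3 ∨ u1 = (Y ⊕ ((Z ⊕ X) ⊕ Z)) ∨ (Z ⊕ X)
At X=0, Y=1, Z=1: circuit gives 1, formula gives 0.

No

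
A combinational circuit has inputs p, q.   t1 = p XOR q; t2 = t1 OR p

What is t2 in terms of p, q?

t1 = p XOR q
t2 = t1 OR p = (p XOR q) OR p

(p XOR q) OR p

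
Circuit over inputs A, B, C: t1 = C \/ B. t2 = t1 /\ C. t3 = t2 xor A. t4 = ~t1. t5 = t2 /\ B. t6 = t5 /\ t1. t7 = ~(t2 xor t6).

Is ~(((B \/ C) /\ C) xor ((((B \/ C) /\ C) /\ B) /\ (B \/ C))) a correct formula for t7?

Yes

t1 = C \/ B
t2 = t1 /\ C = (C \/ B) /\ C
t5 = t2 /\ B = ((C \/ B) /\ C) /\ B
t6 = t5 /\ t1 = (((C \/ B) /\ C) /\ B) /\ (C \/ B)
t7 = ~(t2 xor t6) = ~(((C \/ B) /\ C) xor ((((C \/ B) /\ C) /\ B) /\ (C \/ B)))
At A=0, B=0, C=1: circuit gives 0, formula gives 0.
At A=0, B=0, C=0: circuit gives 1, formula gives 1.
Agrees on all 8 inputs.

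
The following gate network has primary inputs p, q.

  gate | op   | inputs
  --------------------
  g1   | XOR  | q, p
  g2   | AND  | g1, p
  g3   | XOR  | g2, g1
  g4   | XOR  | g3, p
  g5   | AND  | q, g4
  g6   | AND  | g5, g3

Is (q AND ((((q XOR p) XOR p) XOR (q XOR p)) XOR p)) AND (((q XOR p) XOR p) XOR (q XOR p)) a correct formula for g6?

No

g1 = q XOR p
g2 = g1 AND p = (q XOR p) AND p
g3 = g2 XOR g1 = ((q XOR p) AND p) XOR (q XOR p)
g4 = g3 XOR p = (((q XOR p) AND p) XOR (q XOR p)) XOR p
g5 = q AND g4 = q AND ((((q XOR p) AND p) XOR (q XOR p)) XOR p)
g6 = g5 AND g3 = (q AND ((((q XOR p) AND p) XOR (q XOR p)) XOR p)) AND (((q XOR p) AND p) XOR (q XOR p))
At p=0, q=1: circuit gives 1, formula gives 0.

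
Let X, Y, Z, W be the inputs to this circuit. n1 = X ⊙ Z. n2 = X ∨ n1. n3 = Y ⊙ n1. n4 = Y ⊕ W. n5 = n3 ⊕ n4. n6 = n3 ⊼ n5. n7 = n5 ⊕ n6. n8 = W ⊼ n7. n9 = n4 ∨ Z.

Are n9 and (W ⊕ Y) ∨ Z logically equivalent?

n4 = Y ⊕ W
n9 = n4 ∨ Z = (Y ⊕ W) ∨ Z
At X=0, Y=0, Z=0, W=0: circuit gives 0, formula gives 0.
At X=0, Y=0, Z=0, W=1: circuit gives 1, formula gives 1.
Agrees on all 16 inputs.

Yes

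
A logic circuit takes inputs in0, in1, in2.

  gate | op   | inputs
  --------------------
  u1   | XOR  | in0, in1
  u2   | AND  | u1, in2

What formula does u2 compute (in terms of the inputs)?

u1 = in0 XOR in1
u2 = u1 AND in2 = (in0 XOR in1) AND in2

(in0 XOR in1) AND in2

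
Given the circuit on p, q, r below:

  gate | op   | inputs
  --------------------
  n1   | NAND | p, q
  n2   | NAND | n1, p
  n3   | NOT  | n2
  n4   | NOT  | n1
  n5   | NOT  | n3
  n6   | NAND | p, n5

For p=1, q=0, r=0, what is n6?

n1 = 1 NAND 0 = 1
n2 = 1 NAND 1 = 0
n3 = NOT 0 = 1
n5 = NOT 1 = 0
n6 = 1 NAND 0 = 1

1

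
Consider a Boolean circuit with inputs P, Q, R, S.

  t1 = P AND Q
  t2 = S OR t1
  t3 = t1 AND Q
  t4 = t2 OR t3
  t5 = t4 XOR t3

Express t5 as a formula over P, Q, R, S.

t1 = P AND Q
t2 = S OR t1 = S OR (P AND Q)
t3 = t1 AND Q = (P AND Q) AND Q
t4 = t2 OR t3 = (S OR (P AND Q)) OR ((P AND Q) AND Q)
t5 = t4 XOR t3 = ((S OR (P AND Q)) OR ((P AND Q) AND Q)) XOR ((P AND Q) AND Q)

((S OR (P AND Q)) OR ((P AND Q) AND Q)) XOR ((P AND Q) AND Q)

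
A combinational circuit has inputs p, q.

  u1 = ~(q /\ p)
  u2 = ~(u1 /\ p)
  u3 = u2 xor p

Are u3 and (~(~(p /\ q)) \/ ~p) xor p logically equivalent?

Yes

u1 = ~(q /\ p)
u2 = ~(u1 /\ p) = ~((~(q /\ p)) /\ p)
u3 = u2 xor p = (~((~(q /\ p)) /\ p)) xor p
At p=1, q=1: circuit gives 0, formula gives 0.
At p=0, q=0: circuit gives 1, formula gives 1.
Agrees on all 4 inputs.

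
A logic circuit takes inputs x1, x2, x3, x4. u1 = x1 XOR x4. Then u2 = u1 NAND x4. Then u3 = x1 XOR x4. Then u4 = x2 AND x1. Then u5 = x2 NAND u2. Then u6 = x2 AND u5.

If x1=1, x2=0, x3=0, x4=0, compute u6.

0

u1 = 1 XOR 0 = 1
u2 = 1 NAND 0 = 1
u5 = 0 NAND 1 = 1
u6 = 0 AND 1 = 0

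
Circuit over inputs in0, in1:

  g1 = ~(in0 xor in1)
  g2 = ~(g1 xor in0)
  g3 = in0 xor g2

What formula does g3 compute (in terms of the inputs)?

in0 xor (~((~(in0 xor in1)) xor in0))

g1 = ~(in0 xor in1)
g2 = ~(g1 xor in0) = ~((~(in0 xor in1)) xor in0)
g3 = in0 xor g2 = in0 xor (~((~(in0 xor in1)) xor in0))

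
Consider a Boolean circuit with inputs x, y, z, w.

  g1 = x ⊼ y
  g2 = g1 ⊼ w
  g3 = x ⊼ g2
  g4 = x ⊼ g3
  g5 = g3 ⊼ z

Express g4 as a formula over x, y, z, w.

x ⊼ (x ⊼ ((x ⊼ y) ⊼ w))

g1 = x ⊼ y
g2 = g1 ⊼ w = (x ⊼ y) ⊼ w
g3 = x ⊼ g2 = x ⊼ ((x ⊼ y) ⊼ w)
g4 = x ⊼ g3 = x ⊼ (x ⊼ ((x ⊼ y) ⊼ w))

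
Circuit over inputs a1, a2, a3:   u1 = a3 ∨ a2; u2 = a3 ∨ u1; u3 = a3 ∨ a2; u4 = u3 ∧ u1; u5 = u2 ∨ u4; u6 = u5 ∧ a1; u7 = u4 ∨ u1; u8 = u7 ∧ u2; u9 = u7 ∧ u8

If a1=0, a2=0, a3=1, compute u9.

1

u1 = 1 ∨ 0 = 1
u2 = 1 ∨ 1 = 1
u3 = 1 ∨ 0 = 1
u4 = 1 ∧ 1 = 1
u7 = 1 ∨ 1 = 1
u8 = 1 ∧ 1 = 1
u9 = 1 ∧ 1 = 1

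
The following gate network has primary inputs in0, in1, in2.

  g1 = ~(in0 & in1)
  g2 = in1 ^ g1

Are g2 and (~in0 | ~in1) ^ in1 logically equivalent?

g1 = ~(in0 & in1)
g2 = in1 ^ g1 = in1 ^ (~(in0 & in1))
At in0=0, in1=1, in2=0: circuit gives 0, formula gives 0.
At in0=0, in1=0, in2=0: circuit gives 1, formula gives 1.
Agrees on all 8 inputs.

Yes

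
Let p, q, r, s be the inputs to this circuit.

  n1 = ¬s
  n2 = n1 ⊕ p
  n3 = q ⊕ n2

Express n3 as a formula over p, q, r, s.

n1 = ¬s
n2 = n1 ⊕ p = ¬s ⊕ p
n3 = q ⊕ n2 = q ⊕ (¬s ⊕ p)

q ⊕ (¬s ⊕ p)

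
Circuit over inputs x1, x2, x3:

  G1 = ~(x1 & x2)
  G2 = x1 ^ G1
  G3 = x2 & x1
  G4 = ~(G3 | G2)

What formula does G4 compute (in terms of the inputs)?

G1 = ~(x1 & x2)
G2 = x1 ^ G1 = x1 ^ (~(x1 & x2))
G3 = x2 & x1
G4 = ~(G3 | G2) = ~((x2 & x1) | (x1 ^ (~(x1 & x2))))

~((x2 & x1) | (x1 ^ (~(x1 & x2))))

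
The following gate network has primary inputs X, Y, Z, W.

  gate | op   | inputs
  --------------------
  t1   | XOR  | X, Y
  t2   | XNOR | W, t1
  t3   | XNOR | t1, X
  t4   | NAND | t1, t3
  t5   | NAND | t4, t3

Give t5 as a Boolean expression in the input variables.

t1 = X XOR Y
t3 = t1 XNOR X = (X XOR Y) XNOR X
t4 = t1 NAND t3 = (X XOR Y) NAND ((X XOR Y) XNOR X)
t5 = t4 NAND t3 = ((X XOR Y) NAND ((X XOR Y) XNOR X)) NAND ((X XOR Y) XNOR X)

((X XOR Y) NAND ((X XOR Y) XNOR X)) NAND ((X XOR Y) XNOR X)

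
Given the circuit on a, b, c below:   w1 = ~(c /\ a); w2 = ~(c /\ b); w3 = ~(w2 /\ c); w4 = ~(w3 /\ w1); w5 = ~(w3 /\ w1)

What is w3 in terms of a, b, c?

w2 = ~(c /\ b)
w3 = ~(w2 /\ c) = ~((~(c /\ b)) /\ c)

~((~(c /\ b)) /\ c)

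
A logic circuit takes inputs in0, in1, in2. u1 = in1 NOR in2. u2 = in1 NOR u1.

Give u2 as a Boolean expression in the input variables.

u1 = in1 NOR in2
u2 = in1 NOR u1 = in1 NOR (in1 NOR in2)

in1 NOR (in1 NOR in2)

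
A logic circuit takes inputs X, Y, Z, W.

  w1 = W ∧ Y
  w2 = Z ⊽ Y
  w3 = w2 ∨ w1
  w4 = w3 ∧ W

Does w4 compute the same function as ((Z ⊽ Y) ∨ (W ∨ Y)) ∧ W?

No

w1 = W ∧ Y
w2 = Z ⊽ Y
w3 = w2 ∨ w1 = (Z ⊽ Y) ∨ (W ∧ Y)
w4 = w3 ∧ W = ((Z ⊽ Y) ∨ (W ∧ Y)) ∧ W
At X=0, Y=0, Z=1, W=1: circuit gives 0, formula gives 1.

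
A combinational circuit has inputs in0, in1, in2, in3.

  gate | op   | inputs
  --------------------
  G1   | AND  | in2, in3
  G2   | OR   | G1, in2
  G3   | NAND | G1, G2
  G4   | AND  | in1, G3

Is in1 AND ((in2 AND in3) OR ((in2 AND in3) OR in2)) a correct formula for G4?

No

G1 = in2 AND in3
G2 = G1 OR in2 = (in2 AND in3) OR in2
G3 = G1 NAND G2 = (in2 AND in3) NAND ((in2 AND in3) OR in2)
G4 = in1 AND G3 = in1 AND ((in2 AND in3) NAND ((in2 AND in3) OR in2))
At in0=0, in1=1, in2=0, in3=0: circuit gives 1, formula gives 0.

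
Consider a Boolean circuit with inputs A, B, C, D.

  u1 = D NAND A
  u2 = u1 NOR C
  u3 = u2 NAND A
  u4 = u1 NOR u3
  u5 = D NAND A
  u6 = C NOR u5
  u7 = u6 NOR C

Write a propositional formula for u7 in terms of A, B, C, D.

u5 = D NAND A
u6 = C NOR u5 = C NOR (D NAND A)
u7 = u6 NOR C = (C NOR (D NAND A)) NOR C

(C NOR (D NAND A)) NOR C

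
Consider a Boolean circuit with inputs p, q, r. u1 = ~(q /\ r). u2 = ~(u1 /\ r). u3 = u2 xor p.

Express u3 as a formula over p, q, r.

u1 = ~(q /\ r)
u2 = ~(u1 /\ r) = ~((~(q /\ r)) /\ r)
u3 = u2 xor p = (~((~(q /\ r)) /\ r)) xor p

(~((~(q /\ r)) /\ r)) xor p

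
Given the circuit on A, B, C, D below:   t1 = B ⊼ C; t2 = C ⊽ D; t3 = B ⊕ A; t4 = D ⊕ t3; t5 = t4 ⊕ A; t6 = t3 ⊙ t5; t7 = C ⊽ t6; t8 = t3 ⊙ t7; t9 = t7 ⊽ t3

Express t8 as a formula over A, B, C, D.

t3 = B ⊕ A
t4 = D ⊕ t3 = D ⊕ (B ⊕ A)
t5 = t4 ⊕ A = (D ⊕ (B ⊕ A)) ⊕ A
t6 = t3 ⊙ t5 = (B ⊕ A) ⊙ ((D ⊕ (B ⊕ A)) ⊕ A)
t7 = C ⊽ t6 = C ⊽ ((B ⊕ A) ⊙ ((D ⊕ (B ⊕ A)) ⊕ A))
t8 = t3 ⊙ t7 = (B ⊕ A) ⊙ (C ⊽ ((B ⊕ A) ⊙ ((D ⊕ (B ⊕ A)) ⊕ A)))

(B ⊕ A) ⊙ (C ⊽ ((B ⊕ A) ⊙ ((D ⊕ (B ⊕ A)) ⊕ A)))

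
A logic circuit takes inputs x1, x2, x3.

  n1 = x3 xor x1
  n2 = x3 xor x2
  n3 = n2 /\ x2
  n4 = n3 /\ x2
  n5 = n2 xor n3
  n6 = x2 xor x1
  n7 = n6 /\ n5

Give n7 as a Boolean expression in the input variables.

(x2 xor x1) /\ ((x3 xor x2) xor ((x3 xor x2) /\ x2))

n2 = x3 xor x2
n3 = n2 /\ x2 = (x3 xor x2) /\ x2
n5 = n2 xor n3 = (x3 xor x2) xor ((x3 xor x2) /\ x2)
n6 = x2 xor x1
n7 = n6 /\ n5 = (x2 xor x1) /\ ((x3 xor x2) xor ((x3 xor x2) /\ x2))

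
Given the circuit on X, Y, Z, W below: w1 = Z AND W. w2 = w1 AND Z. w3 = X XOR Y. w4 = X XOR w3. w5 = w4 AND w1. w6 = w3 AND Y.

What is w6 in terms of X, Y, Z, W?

w3 = X XOR Y
w6 = w3 AND Y = (X XOR Y) AND Y

(X XOR Y) AND Y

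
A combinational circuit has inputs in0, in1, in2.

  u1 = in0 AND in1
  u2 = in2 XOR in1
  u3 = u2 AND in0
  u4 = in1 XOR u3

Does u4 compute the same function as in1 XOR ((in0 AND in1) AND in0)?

u2 = in2 XOR in1
u3 = u2 AND in0 = (in2 XOR in1) AND in0
u4 = in1 XOR u3 = in1 XOR ((in2 XOR in1) AND in0)
At in0=1, in1=0, in2=1: circuit gives 1, formula gives 0.

No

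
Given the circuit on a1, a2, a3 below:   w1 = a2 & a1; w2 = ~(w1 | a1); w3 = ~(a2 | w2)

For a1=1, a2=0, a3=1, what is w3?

w1 = 0 & 1 = 0
w2 = ~(0 | 1) = 0
w3 = ~(0 | 0) = 1

1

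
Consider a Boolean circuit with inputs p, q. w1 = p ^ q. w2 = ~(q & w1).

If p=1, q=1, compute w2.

w1 = 1 ^ 1 = 0
w2 = ~(1 & 0) = 1

1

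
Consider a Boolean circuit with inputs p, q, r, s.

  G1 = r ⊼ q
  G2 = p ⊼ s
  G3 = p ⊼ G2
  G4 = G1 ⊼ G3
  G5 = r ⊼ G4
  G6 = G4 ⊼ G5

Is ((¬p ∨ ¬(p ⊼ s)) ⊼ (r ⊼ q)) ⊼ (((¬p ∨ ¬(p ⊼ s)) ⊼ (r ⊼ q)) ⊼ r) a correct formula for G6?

G1 = r ⊼ q
G2 = p ⊼ s
G3 = p ⊼ G2 = p ⊼ (p ⊼ s)
G4 = G1 ⊼ G3 = (r ⊼ q) ⊼ (p ⊼ (p ⊼ s))
G5 = r ⊼ G4 = r ⊼ ((r ⊼ q) ⊼ (p ⊼ (p ⊼ s)))
G6 = G4 ⊼ G5 = ((r ⊼ q) ⊼ (p ⊼ (p ⊼ s))) ⊼ (r ⊼ ((r ⊼ q) ⊼ (p ⊼ (p ⊼ s))))
At p=1, q=0, r=0, s=0: circuit gives 0, formula gives 0.
At p=0, q=0, r=0, s=0: circuit gives 1, formula gives 1.
Agrees on all 16 inputs.

Yes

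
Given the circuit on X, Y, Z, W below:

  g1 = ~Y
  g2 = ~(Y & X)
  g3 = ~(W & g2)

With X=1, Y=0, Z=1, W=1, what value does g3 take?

g2 = ~(0 & 1) = 1
g3 = ~(1 & 1) = 0

0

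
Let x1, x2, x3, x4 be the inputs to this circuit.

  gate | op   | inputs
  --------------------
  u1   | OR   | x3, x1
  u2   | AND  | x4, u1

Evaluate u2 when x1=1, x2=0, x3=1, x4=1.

u1 = 1 OR 1 = 1
u2 = 1 AND 1 = 1

1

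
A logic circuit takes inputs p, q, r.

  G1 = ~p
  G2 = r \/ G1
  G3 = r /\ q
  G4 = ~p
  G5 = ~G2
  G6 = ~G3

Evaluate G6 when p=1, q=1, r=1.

G3 = 1 /\ 1 = 1
G6 = ~1 = 0

0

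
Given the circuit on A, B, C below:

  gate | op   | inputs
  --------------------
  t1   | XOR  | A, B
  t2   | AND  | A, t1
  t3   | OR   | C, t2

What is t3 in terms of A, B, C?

C OR (A AND (A XOR B))

t1 = A XOR B
t2 = A AND t1 = A AND (A XOR B)
t3 = C OR t2 = C OR (A AND (A XOR B))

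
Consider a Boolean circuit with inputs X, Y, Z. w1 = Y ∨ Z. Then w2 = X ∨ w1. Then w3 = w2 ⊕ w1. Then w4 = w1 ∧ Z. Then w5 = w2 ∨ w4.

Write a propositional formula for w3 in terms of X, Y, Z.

w1 = Y ∨ Z
w2 = X ∨ w1 = X ∨ (Y ∨ Z)
w3 = w2 ⊕ w1 = (X ∨ (Y ∨ Z)) ⊕ (Y ∨ Z)

(X ∨ (Y ∨ Z)) ⊕ (Y ∨ Z)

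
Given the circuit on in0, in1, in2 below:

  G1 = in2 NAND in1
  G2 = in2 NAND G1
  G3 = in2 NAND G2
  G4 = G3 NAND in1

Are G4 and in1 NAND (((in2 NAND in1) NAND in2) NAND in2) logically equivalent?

Yes

G1 = in2 NAND in1
G2 = in2 NAND G1 = in2 NAND (in2 NAND in1)
G3 = in2 NAND G2 = in2 NAND (in2 NAND (in2 NAND in1))
G4 = G3 NAND in1 = (in2 NAND (in2 NAND (in2 NAND in1))) NAND in1
At in0=0, in1=1, in2=0: circuit gives 0, formula gives 0.
At in0=0, in1=0, in2=0: circuit gives 1, formula gives 1.
Agrees on all 8 inputs.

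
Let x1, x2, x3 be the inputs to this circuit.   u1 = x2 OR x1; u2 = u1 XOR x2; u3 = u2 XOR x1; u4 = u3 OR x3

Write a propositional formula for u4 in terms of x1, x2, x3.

u1 = x2 OR x1
u2 = u1 XOR x2 = (x2 OR x1) XOR x2
u3 = u2 XOR x1 = ((x2 OR x1) XOR x2) XOR x1
u4 = u3 OR x3 = (((x2 OR x1) XOR x2) XOR x1) OR x3

(((x2 OR x1) XOR x2) XOR x1) OR x3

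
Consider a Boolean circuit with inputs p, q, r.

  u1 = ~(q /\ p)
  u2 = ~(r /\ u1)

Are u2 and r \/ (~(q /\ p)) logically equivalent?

No

u1 = ~(q /\ p)
u2 = ~(r /\ u1) = ~(r /\ (~(q /\ p)))
At p=0, q=0, r=1: circuit gives 0, formula gives 1.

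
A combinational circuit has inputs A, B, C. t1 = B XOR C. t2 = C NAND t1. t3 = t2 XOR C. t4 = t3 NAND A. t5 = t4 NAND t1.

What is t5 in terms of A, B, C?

t1 = B XOR C
t2 = C NAND t1 = C NAND (B XOR C)
t3 = t2 XOR C = (C NAND (B XOR C)) XOR C
t4 = t3 NAND A = ((C NAND (B XOR C)) XOR C) NAND A
t5 = t4 NAND t1 = (((C NAND (B XOR C)) XOR C) NAND A) NAND (B XOR C)

(((C NAND (B XOR C)) XOR C) NAND A) NAND (B XOR C)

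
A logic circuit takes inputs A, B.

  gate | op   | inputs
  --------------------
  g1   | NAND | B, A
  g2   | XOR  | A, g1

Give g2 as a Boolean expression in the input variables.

g1 = B NAND A
g2 = A XOR g1 = A XOR (B NAND A)

A XOR (B NAND A)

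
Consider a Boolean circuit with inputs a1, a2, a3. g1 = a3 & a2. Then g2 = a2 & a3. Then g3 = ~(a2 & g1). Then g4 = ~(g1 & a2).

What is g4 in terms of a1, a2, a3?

~((a3 & a2) & a2)

g1 = a3 & a2
g4 = ~(g1 & a2) = ~((a3 & a2) & a2)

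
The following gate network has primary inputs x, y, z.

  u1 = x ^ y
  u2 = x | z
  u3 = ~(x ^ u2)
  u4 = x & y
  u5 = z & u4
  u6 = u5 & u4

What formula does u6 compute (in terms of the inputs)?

(z & (x & y)) & (x & y)

u4 = x & y
u5 = z & u4 = z & (x & y)
u6 = u5 & u4 = (z & (x & y)) & (x & y)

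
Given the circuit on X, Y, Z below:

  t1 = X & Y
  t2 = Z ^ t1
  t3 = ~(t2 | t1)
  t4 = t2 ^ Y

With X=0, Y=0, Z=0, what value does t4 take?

0

t1 = 0 & 0 = 0
t2 = 0 ^ 0 = 0
t4 = 0 ^ 0 = 0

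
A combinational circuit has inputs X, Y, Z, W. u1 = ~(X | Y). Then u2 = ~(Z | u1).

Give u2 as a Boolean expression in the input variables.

u1 = ~(X | Y)
u2 = ~(Z | u1) = ~(Z | (~(X | Y)))

~(Z | (~(X | Y)))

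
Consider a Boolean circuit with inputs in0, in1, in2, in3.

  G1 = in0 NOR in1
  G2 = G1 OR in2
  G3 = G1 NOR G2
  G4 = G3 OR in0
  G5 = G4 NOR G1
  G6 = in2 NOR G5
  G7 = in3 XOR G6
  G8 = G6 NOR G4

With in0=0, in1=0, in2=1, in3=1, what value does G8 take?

1

G1 = 0 NOR 0 = 1
G2 = 1 OR 1 = 1
G3 = 1 NOR 1 = 0
G4 = 0 OR 0 = 0
G5 = 0 NOR 1 = 0
G6 = 1 NOR 0 = 0
G8 = 0 NOR 0 = 1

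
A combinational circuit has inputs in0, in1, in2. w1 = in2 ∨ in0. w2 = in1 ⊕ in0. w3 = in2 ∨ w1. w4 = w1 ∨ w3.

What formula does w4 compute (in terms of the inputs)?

(in2 ∨ in0) ∨ (in2 ∨ (in2 ∨ in0))

w1 = in2 ∨ in0
w3 = in2 ∨ w1 = in2 ∨ (in2 ∨ in0)
w4 = w1 ∨ w3 = (in2 ∨ in0) ∨ (in2 ∨ (in2 ∨ in0))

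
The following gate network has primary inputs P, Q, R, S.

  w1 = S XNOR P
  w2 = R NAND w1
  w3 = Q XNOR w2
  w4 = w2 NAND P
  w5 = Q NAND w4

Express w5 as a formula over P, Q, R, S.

w1 = S XNOR P
w2 = R NAND w1 = R NAND (S XNOR P)
w4 = w2 NAND P = (R NAND (S XNOR P)) NAND P
w5 = Q NAND w4 = Q NAND ((R NAND (S XNOR P)) NAND P)

Q NAND ((R NAND (S XNOR P)) NAND P)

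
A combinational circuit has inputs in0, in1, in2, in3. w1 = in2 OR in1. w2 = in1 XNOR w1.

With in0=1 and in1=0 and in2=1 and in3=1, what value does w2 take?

0

w1 = 1 OR 0 = 1
w2 = 0 XNOR 1 = 0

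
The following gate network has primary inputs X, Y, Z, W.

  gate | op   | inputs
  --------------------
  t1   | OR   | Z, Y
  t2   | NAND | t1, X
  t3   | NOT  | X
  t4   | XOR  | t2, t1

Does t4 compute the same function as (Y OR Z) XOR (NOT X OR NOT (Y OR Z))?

t1 = Z OR Y
t2 = t1 NAND X = (Z OR Y) NAND X
t4 = t2 XOR t1 = ((Z OR Y) NAND X) XOR (Z OR Y)
At X=0, Y=0, Z=1, W=0: circuit gives 0, formula gives 0.
At X=0, Y=0, Z=0, W=0: circuit gives 1, formula gives 1.
Agrees on all 16 inputs.

Yes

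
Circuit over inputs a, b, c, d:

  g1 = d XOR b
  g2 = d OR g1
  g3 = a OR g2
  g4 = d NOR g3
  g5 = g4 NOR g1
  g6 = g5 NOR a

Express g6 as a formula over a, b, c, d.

g1 = d XOR b
g2 = d OR g1 = d OR (d XOR b)
g3 = a OR g2 = a OR (d OR (d XOR b))
g4 = d NOR g3 = d NOR (a OR (d OR (d XOR b)))
g5 = g4 NOR g1 = (d NOR (a OR (d OR (d XOR b)))) NOR (d XOR b)
g6 = g5 NOR a = ((d NOR (a OR (d OR (d XOR b)))) NOR (d XOR b)) NOR a

((d NOR (a OR (d OR (d XOR b)))) NOR (d XOR b)) NOR a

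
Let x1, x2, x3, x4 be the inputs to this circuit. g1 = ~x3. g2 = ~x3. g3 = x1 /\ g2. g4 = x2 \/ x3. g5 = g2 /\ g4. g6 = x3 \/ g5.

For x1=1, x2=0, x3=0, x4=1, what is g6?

g2 = ~0 = 1
g4 = 0 \/ 0 = 0
g5 = 1 /\ 0 = 0
g6 = 0 \/ 0 = 0

0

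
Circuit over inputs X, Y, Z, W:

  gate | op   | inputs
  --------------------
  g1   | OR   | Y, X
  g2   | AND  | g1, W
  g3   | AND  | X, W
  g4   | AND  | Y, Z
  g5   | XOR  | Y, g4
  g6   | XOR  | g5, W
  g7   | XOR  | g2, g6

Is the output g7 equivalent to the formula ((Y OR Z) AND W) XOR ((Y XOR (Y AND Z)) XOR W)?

No

g1 = Y OR X
g2 = g1 AND W = (Y OR X) AND W
g4 = Y AND Z
g5 = Y XOR g4 = Y XOR (Y AND Z)
g6 = g5 XOR W = (Y XOR (Y AND Z)) XOR W
g7 = g2 XOR g6 = ((Y OR X) AND W) XOR ((Y XOR (Y AND Z)) XOR W)
At X=0, Y=0, Z=1, W=1: circuit gives 1, formula gives 0.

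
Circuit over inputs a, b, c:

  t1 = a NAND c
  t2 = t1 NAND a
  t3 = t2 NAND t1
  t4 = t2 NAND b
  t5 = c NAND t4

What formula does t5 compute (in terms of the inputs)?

t1 = a NAND c
t2 = t1 NAND a = (a NAND c) NAND a
t4 = t2 NAND b = ((a NAND c) NAND a) NAND b
t5 = c NAND t4 = c NAND (((a NAND c) NAND a) NAND b)

c NAND (((a NAND c) NAND a) NAND b)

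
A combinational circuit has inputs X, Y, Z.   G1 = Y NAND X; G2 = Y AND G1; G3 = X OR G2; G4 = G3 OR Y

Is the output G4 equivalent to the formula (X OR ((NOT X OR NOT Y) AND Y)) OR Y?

Yes

G1 = Y NAND X
G2 = Y AND G1 = Y AND (Y NAND X)
G3 = X OR G2 = X OR (Y AND (Y NAND X))
G4 = G3 OR Y = (X OR (Y AND (Y NAND X))) OR Y
At X=0, Y=0, Z=0: circuit gives 0, formula gives 0.
At X=0, Y=1, Z=0: circuit gives 1, formula gives 1.
Agrees on all 8 inputs.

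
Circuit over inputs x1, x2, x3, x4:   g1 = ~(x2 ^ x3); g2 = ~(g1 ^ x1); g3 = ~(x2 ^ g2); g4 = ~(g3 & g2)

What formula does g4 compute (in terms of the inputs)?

~((~(x2 ^ (~((~(x2 ^ x3)) ^ x1)))) & (~((~(x2 ^ x3)) ^ x1)))

g1 = ~(x2 ^ x3)
g2 = ~(g1 ^ x1) = ~((~(x2 ^ x3)) ^ x1)
g3 = ~(x2 ^ g2) = ~(x2 ^ (~((~(x2 ^ x3)) ^ x1)))
g4 = ~(g3 & g2) = ~((~(x2 ^ (~((~(x2 ^ x3)) ^ x1)))) & (~((~(x2 ^ x3)) ^ x1)))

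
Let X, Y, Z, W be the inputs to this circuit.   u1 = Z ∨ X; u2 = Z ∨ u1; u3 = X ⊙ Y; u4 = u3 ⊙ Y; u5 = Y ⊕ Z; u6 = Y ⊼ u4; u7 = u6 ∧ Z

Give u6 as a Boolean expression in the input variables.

Y ⊼ ((X ⊙ Y) ⊙ Y)

u3 = X ⊙ Y
u4 = u3 ⊙ Y = (X ⊙ Y) ⊙ Y
u6 = Y ⊼ u4 = Y ⊼ ((X ⊙ Y) ⊙ Y)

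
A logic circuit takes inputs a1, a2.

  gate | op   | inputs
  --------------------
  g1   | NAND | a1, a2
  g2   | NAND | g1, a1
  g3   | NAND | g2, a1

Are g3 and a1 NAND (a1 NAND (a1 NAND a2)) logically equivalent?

Yes

g1 = a1 NAND a2
g2 = g1 NAND a1 = (a1 NAND a2) NAND a1
g3 = g2 NAND a1 = ((a1 NAND a2) NAND a1) NAND a1
At a1=1, a2=1: circuit gives 0, formula gives 0.
At a1=0, a2=0: circuit gives 1, formula gives 1.
Agrees on all 4 inputs.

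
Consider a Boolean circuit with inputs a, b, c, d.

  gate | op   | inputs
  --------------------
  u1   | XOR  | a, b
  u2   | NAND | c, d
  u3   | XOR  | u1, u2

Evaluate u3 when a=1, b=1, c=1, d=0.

u1 = 1 XOR 1 = 0
u2 = 1 NAND 0 = 1
u3 = 0 XOR 1 = 1

1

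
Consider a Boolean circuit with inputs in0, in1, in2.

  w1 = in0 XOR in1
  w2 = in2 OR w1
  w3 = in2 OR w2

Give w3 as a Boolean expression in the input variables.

w1 = in0 XOR in1
w2 = in2 OR w1 = in2 OR (in0 XOR in1)
w3 = in2 OR w2 = in2 OR (in2 OR (in0 XOR in1))

in2 OR (in2 OR (in0 XOR in1))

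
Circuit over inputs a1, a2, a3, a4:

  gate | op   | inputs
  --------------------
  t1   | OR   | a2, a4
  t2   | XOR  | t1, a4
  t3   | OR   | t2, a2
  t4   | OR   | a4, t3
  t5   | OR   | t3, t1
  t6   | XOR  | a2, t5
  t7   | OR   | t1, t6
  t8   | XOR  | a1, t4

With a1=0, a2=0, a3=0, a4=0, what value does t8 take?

t1 = 0 OR 0 = 0
t2 = 0 XOR 0 = 0
t3 = 0 OR 0 = 0
t4 = 0 OR 0 = 0
t8 = 0 XOR 0 = 0

0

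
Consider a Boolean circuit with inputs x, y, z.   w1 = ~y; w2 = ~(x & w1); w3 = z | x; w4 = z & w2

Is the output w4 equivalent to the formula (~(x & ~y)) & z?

w1 = ~y
w2 = ~(x & w1) = ~(x & ~y)
w4 = z & w2 = z & (~(x & ~y))
At x=0, y=0, z=0: circuit gives 0, formula gives 0.
At x=0, y=0, z=1: circuit gives 1, formula gives 1.
Agrees on all 8 inputs.

Yes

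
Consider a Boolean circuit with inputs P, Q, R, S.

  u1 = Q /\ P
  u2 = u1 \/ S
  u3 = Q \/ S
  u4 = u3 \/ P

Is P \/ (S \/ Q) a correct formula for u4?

Yes

u3 = Q \/ S
u4 = u3 \/ P = (Q \/ S) \/ P
At P=0, Q=0, R=0, S=0: circuit gives 0, formula gives 0.
At P=0, Q=0, R=0, S=1: circuit gives 1, formula gives 1.
Agrees on all 16 inputs.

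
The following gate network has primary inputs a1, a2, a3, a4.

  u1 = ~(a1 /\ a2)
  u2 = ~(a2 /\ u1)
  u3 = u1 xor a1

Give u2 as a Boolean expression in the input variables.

~(a2 /\ (~(a1 /\ a2)))

u1 = ~(a1 /\ a2)
u2 = ~(a2 /\ u1) = ~(a2 /\ (~(a1 /\ a2)))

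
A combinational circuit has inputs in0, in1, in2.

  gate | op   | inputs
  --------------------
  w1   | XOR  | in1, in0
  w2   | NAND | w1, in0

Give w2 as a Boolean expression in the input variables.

w1 = in1 XOR in0
w2 = w1 NAND in0 = (in1 XOR in0) NAND in0

(in1 XOR in0) NAND in0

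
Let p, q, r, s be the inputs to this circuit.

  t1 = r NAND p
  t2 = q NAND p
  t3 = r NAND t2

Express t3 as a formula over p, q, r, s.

t2 = q NAND p
t3 = r NAND t2 = r NAND (q NAND p)

r NAND (q NAND p)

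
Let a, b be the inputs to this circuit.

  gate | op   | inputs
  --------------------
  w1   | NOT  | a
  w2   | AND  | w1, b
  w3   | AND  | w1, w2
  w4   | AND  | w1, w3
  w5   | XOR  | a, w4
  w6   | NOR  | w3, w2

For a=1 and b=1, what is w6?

1

w1 = NOT 1 = 0
w2 = 0 AND 1 = 0
w3 = 0 AND 0 = 0
w6 = 0 NOR 0 = 1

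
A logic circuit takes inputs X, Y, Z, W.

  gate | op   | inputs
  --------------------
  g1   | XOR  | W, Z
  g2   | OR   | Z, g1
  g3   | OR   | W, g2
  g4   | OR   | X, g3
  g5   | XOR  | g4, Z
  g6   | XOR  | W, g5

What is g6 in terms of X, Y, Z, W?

g1 = W XOR Z
g2 = Z OR g1 = Z OR (W XOR Z)
g3 = W OR g2 = W OR (Z OR (W XOR Z))
g4 = X OR g3 = X OR (W OR (Z OR (W XOR Z)))
g5 = g4 XOR Z = (X OR (W OR (Z OR (W XOR Z)))) XOR Z
g6 = W XOR g5 = W XOR ((X OR (W OR (Z OR (W XOR Z)))) XOR Z)

W XOR ((X OR (W OR (Z OR (W XOR Z)))) XOR Z)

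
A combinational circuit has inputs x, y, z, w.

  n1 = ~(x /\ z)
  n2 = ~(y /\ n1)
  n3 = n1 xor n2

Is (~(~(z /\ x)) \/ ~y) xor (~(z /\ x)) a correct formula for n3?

Yes

n1 = ~(x /\ z)
n2 = ~(y /\ n1) = ~(y /\ (~(x /\ z)))
n3 = n1 xor n2 = (~(x /\ z)) xor (~(y /\ (~(x /\ z))))
At x=0, y=0, z=0, w=0: circuit gives 0, formula gives 0.
At x=0, y=1, z=0, w=0: circuit gives 1, formula gives 1.
Agrees on all 16 inputs.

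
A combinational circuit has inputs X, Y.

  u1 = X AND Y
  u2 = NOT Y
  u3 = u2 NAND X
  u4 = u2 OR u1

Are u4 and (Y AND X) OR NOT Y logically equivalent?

u1 = X AND Y
u2 = NOT Y
u4 = u2 OR u1 = NOT Y OR (X AND Y)
At X=0, Y=1: circuit gives 0, formula gives 0.
At X=0, Y=0: circuit gives 1, formula gives 1.
Agrees on all 4 inputs.

Yes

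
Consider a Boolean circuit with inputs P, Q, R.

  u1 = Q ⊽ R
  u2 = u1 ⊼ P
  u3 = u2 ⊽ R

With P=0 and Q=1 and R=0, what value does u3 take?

u1 = 1 ⊽ 0 = 0
u2 = 0 ⊼ 0 = 1
u3 = 1 ⊽ 0 = 0

0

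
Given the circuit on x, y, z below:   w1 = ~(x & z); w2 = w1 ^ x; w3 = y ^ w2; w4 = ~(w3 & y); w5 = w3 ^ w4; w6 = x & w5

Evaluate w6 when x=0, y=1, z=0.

0

w1 = ~(0 & 0) = 1
w2 = 1 ^ 0 = 1
w3 = 1 ^ 1 = 0
w4 = ~(0 & 1) = 1
w5 = 0 ^ 1 = 1
w6 = 0 & 1 = 0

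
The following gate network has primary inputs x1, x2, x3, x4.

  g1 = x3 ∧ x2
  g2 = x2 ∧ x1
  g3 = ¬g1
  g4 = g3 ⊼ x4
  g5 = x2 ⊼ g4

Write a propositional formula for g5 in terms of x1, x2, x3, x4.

g1 = x3 ∧ x2
g3 = ¬g1 = ¬(x3 ∧ x2)
g4 = g3 ⊼ x4 = ¬(x3 ∧ x2) ⊼ x4
g5 = x2 ⊼ g4 = x2 ⊼ (¬(x3 ∧ x2) ⊼ x4)

x2 ⊼ (¬(x3 ∧ x2) ⊼ x4)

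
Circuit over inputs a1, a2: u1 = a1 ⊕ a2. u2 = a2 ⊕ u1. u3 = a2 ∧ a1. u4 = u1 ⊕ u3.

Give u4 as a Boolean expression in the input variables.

u1 = a1 ⊕ a2
u3 = a2 ∧ a1
u4 = u1 ⊕ u3 = (a1 ⊕ a2) ⊕ (a2 ∧ a1)

(a1 ⊕ a2) ⊕ (a2 ∧ a1)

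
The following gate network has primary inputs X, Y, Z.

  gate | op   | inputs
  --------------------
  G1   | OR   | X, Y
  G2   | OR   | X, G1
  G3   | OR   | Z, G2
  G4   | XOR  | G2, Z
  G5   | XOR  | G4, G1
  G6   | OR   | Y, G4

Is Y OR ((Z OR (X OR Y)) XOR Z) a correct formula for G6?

No

G1 = X OR Y
G2 = X OR G1 = X OR (X OR Y)
G4 = G2 XOR Z = (X OR (X OR Y)) XOR Z
G6 = Y OR G4 = Y OR ((X OR (X OR Y)) XOR Z)
At X=0, Y=0, Z=1: circuit gives 1, formula gives 0.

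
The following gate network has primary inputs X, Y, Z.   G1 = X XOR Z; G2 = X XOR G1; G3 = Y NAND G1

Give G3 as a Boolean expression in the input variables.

Y NAND (X XOR Z)

G1 = X XOR Z
G3 = Y NAND G1 = Y NAND (X XOR Z)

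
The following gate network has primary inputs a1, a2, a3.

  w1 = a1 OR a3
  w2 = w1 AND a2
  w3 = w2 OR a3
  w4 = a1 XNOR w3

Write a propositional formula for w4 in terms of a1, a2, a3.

w1 = a1 OR a3
w2 = w1 AND a2 = (a1 OR a3) AND a2
w3 = w2 OR a3 = ((a1 OR a3) AND a2) OR a3
w4 = a1 XNOR w3 = a1 XNOR (((a1 OR a3) AND a2) OR a3)

a1 XNOR (((a1 OR a3) AND a2) OR a3)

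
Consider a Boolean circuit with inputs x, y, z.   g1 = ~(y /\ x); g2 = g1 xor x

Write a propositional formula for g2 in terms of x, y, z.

g1 = ~(y /\ x)
g2 = g1 xor x = (~(y /\ x)) xor x

(~(y /\ x)) xor x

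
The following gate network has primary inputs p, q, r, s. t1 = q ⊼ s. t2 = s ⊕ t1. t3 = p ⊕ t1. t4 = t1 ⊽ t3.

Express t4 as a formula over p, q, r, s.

(q ⊼ s) ⊽ (p ⊕ (q ⊼ s))

t1 = q ⊼ s
t3 = p ⊕ t1 = p ⊕ (q ⊼ s)
t4 = t1 ⊽ t3 = (q ⊼ s) ⊽ (p ⊕ (q ⊼ s))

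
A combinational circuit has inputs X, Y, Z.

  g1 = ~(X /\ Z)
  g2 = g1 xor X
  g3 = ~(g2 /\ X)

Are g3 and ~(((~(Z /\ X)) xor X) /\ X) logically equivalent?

g1 = ~(X /\ Z)
g2 = g1 xor X = (~(X /\ Z)) xor X
g3 = ~(g2 /\ X) = ~(((~(X /\ Z)) xor X) /\ X)
At X=1, Y=0, Z=1: circuit gives 0, formula gives 0.
At X=0, Y=0, Z=0: circuit gives 1, formula gives 1.
Agrees on all 8 inputs.

Yes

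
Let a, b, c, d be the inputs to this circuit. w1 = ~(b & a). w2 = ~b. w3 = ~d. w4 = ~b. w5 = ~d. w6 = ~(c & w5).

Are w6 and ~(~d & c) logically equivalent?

Yes

w5 = ~d
w6 = ~(c & w5) = ~(c & ~d)
At a=0, b=0, c=1, d=0: circuit gives 0, formula gives 0.
At a=0, b=0, c=0, d=0: circuit gives 1, formula gives 1.
Agrees on all 16 inputs.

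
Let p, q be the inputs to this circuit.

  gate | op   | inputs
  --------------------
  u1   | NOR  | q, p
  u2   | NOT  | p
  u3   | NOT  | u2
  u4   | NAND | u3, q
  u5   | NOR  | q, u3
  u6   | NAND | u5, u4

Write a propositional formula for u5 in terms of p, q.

q NOR NOT NOT p

u2 = NOT p
u3 = NOT u2 = NOT NOT p
u5 = q NOR u3 = q NOR NOT NOT p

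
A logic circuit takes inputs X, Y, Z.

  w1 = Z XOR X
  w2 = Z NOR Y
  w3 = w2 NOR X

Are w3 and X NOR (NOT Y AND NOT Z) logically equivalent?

w2 = Z NOR Y
w3 = w2 NOR X = (Z NOR Y) NOR X
At X=0, Y=0, Z=0: circuit gives 0, formula gives 0.
At X=0, Y=0, Z=1: circuit gives 1, formula gives 1.
Agrees on all 8 inputs.

Yes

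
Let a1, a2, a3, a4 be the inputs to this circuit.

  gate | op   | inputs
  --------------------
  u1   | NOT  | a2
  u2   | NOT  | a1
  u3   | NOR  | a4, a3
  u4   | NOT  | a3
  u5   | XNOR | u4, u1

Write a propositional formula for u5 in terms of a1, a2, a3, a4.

u1 = NOT a2
u4 = NOT a3
u5 = u4 XNOR u1 = NOT a3 XNOR NOT a2

NOT a3 XNOR NOT a2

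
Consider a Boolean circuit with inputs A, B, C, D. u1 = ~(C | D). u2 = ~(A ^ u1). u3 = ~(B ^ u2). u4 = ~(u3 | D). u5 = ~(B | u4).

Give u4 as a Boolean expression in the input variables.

~((~(B ^ (~(A ^ (~(C | D)))))) | D)

u1 = ~(C | D)
u2 = ~(A ^ u1) = ~(A ^ (~(C | D)))
u3 = ~(B ^ u2) = ~(B ^ (~(A ^ (~(C | D)))))
u4 = ~(u3 | D) = ~((~(B ^ (~(A ^ (~(C | D)))))) | D)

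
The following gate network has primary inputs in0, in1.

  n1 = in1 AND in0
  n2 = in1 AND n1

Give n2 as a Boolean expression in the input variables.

in1 AND (in1 AND in0)

n1 = in1 AND in0
n2 = in1 AND n1 = in1 AND (in1 AND in0)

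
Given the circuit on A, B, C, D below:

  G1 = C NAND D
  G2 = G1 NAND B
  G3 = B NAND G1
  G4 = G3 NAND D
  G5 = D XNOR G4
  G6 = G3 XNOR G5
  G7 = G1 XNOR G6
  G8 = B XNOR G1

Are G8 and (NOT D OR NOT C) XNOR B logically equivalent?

G1 = C NAND D
G8 = B XNOR G1 = B XNOR (C NAND D)
At A=0, B=0, C=0, D=0: circuit gives 0, formula gives 0.
At A=0, B=0, C=1, D=1: circuit gives 1, formula gives 1.
Agrees on all 16 inputs.

Yes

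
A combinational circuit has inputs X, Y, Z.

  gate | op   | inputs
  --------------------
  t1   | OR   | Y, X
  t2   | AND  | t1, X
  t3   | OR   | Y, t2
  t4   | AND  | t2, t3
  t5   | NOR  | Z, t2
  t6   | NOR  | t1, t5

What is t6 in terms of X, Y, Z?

t1 = Y OR X
t2 = t1 AND X = (Y OR X) AND X
t5 = Z NOR t2 = Z NOR ((Y OR X) AND X)
t6 = t1 NOR t5 = (Y OR X) NOR (Z NOR ((Y OR X) AND X))

(Y OR X) NOR (Z NOR ((Y OR X) AND X))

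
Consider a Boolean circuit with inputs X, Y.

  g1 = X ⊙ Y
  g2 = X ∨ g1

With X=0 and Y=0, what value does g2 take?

1

g1 = 0 ⊙ 0 = 1
g2 = 0 ∨ 1 = 1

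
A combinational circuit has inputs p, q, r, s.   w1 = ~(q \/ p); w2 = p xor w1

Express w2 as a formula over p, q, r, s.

p xor (~(q \/ p))

w1 = ~(q \/ p)
w2 = p xor w1 = p xor (~(q \/ p))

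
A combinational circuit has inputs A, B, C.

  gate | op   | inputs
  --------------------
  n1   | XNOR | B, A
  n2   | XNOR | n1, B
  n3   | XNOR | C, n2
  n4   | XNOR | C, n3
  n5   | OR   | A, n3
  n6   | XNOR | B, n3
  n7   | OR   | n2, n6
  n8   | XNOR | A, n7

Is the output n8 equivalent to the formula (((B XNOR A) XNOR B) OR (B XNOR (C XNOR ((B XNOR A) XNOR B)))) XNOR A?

Yes

n1 = B XNOR A
n2 = n1 XNOR B = (B XNOR A) XNOR B
n3 = C XNOR n2 = C XNOR ((B XNOR A) XNOR B)
n6 = B XNOR n3 = B XNOR (C XNOR ((B XNOR A) XNOR B))
n7 = n2 OR n6 = ((B XNOR A) XNOR B) OR (B XNOR (C XNOR ((B XNOR A) XNOR B)))
n8 = A XNOR n7 = A XNOR (((B XNOR A) XNOR B) OR (B XNOR (C XNOR ((B XNOR A) XNOR B))))
At A=0, B=0, C=1: circuit gives 0, formula gives 0.
At A=0, B=0, C=0: circuit gives 1, formula gives 1.
Agrees on all 8 inputs.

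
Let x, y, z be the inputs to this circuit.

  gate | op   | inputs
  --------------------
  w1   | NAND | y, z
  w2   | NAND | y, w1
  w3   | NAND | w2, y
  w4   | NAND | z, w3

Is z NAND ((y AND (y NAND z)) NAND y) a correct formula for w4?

No

w1 = y NAND z
w2 = y NAND w1 = y NAND (y NAND z)
w3 = w2 NAND y = (y NAND (y NAND z)) NAND y
w4 = z NAND w3 = z NAND ((y NAND (y NAND z)) NAND y)
At x=0, y=1, z=1: circuit gives 1, formula gives 0.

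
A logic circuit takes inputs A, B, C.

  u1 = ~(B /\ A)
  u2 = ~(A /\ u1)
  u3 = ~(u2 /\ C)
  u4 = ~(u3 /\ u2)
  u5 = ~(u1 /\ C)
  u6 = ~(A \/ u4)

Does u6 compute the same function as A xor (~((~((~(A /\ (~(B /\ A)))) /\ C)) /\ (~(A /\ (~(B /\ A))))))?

u1 = ~(B /\ A)
u2 = ~(A /\ u1) = ~(A /\ (~(B /\ A)))
u3 = ~(u2 /\ C) = ~((~(A /\ (~(B /\ A)))) /\ C)
u4 = ~(u3 /\ u2) = ~((~((~(A /\ (~(B /\ A)))) /\ C)) /\ (~(A /\ (~(B /\ A)))))
u6 = ~(A \/ u4) = ~(A \/ (~((~((~(A /\ (~(B /\ A)))) /\ C)) /\ (~(A /\ (~(B /\ A)))))))
At A=0, B=0, C=0: circuit gives 1, formula gives 0.

No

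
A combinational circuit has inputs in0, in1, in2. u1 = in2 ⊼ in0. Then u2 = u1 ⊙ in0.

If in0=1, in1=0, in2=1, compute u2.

u1 = 1 ⊼ 1 = 0
u2 = 0 ⊙ 1 = 0

0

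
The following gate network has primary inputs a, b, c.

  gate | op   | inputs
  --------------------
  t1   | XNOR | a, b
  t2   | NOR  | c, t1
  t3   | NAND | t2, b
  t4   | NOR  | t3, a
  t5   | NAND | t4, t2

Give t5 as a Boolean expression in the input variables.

t1 = a XNOR b
t2 = c NOR t1 = c NOR (a XNOR b)
t3 = t2 NAND b = (c NOR (a XNOR b)) NAND b
t4 = t3 NOR a = ((c NOR (a XNOR b)) NAND b) NOR a
t5 = t4 NAND t2 = (((c NOR (a XNOR b)) NAND b) NOR a) NAND (c NOR (a XNOR b))

(((c NOR (a XNOR b)) NAND b) NOR a) NAND (c NOR (a XNOR b))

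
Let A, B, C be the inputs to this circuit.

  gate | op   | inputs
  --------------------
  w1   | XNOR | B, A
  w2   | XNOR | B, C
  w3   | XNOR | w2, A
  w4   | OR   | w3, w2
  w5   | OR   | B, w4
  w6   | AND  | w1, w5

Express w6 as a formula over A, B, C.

(B XNOR A) AND (B OR (((B XNOR C) XNOR A) OR (B XNOR C)))

w1 = B XNOR A
w2 = B XNOR C
w3 = w2 XNOR A = (B XNOR C) XNOR A
w4 = w3 OR w2 = ((B XNOR C) XNOR A) OR (B XNOR C)
w5 = B OR w4 = B OR (((B XNOR C) XNOR A) OR (B XNOR C))
w6 = w1 AND w5 = (B XNOR A) AND (B OR (((B XNOR C) XNOR A) OR (B XNOR C)))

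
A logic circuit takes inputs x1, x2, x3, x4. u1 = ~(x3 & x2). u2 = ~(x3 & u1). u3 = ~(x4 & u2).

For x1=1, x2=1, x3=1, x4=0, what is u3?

u1 = ~(1 & 1) = 0
u2 = ~(1 & 0) = 1
u3 = ~(0 & 1) = 1

1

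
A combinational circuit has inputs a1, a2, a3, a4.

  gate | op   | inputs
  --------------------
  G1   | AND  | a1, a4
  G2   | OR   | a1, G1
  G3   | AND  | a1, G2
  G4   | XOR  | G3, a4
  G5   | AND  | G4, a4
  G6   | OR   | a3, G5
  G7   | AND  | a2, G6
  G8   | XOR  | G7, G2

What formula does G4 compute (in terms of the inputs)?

(a1 AND (a1 OR (a1 AND a4))) XOR a4

G1 = a1 AND a4
G2 = a1 OR G1 = a1 OR (a1 AND a4)
G3 = a1 AND G2 = a1 AND (a1 OR (a1 AND a4))
G4 = G3 XOR a4 = (a1 AND (a1 OR (a1 AND a4))) XOR a4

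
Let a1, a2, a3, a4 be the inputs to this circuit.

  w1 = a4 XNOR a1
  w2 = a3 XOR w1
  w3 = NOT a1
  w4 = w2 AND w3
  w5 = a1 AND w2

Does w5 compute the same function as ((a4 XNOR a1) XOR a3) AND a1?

w1 = a4 XNOR a1
w2 = a3 XOR w1 = a3 XOR (a4 XNOR a1)
w5 = a1 AND w2 = a1 AND (a3 XOR (a4 XNOR a1))
At a1=0, a2=0, a3=0, a4=0: circuit gives 0, formula gives 0.
At a1=1, a2=0, a3=0, a4=1: circuit gives 1, formula gives 1.
Agrees on all 16 inputs.

Yes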